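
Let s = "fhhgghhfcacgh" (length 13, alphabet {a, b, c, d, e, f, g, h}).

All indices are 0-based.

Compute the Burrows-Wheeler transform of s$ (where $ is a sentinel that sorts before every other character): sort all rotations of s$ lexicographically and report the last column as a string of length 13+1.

rank  rotation        last
    0  $fhhgghhfcacgh  h
    1  acgh$fhhgghhfc  c
    2  cacgh$fhhgghhf  f
    3  cgh$fhhgghhfca  a
    4  fcacgh$fhhgghh  h
    5  fhhgghhfcacgh$  $
    6  gghhfcacgh$fhh  h
    7  gh$fhhgghhfcac  c
    8  ghhfcacgh$fhhg  g
    9  h$fhhgghhfcacg  g
   10  hfcacgh$fhhggh  h
   11  hgghhfcacgh$fh  h
   12  hhfcacgh$fhhgg  g
   13  hhgghhfcacgh$f  f

hcfah$hcgghhgf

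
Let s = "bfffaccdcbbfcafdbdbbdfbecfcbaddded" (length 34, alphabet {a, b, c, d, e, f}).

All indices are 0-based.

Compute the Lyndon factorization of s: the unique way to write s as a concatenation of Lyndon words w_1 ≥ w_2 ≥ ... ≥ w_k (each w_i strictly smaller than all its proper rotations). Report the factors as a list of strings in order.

["bfff", "accdcbbfcafdbdbbdfbecfcbaddded"]

emit factor 1: 'bfff' (i=0, period=4)
emit factor 2: 'accdcbbfcafdbdbbdfbecfcbaddded' (i=4, period=30)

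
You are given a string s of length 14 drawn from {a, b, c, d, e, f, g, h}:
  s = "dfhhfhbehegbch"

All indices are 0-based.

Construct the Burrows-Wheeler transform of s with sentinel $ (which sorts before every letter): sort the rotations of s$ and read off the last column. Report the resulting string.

rank  rotation         last
    0  $dfhhfhbehegbch  h
    1  bch$dfhhfhbeheg  g
    2  behegbch$dfhhfh  h
    3  ch$dfhhfhbehegb  b
    4  dfhhfhbehegbch$  $
    5  egbch$dfhhfhbeh  h
    6  ehegbch$dfhhfhb  b
    7  fhbehegbch$dfhh  h
    8  fhhfhbehegbch$d  d
    9  gbch$dfhhfhbehe  e
   10  h$dfhhfhbehegbc  c
   11  hbehegbch$dfhhf  f
   12  hegbch$dfhhfhbe  e
   13  hfhbehegbch$dfh  h
   14  hhfhbehegbch$df  f

hghb$hbhdecfehf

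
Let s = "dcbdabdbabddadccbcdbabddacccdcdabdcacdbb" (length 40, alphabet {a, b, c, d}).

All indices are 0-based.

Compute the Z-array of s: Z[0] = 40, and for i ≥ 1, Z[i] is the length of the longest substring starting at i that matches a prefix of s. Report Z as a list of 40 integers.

[40, 0, 0, 1, 0, 0, 1, 0, 0, 0, 1, 1, 0, 2, 0, 0, 0, 0, 1, 0, 0, 0, 1, 1, 0, 0, 0, 0, 2, 0, 1, 0, 0, 2, 0, 0, 0, 1, 0, 0]

Z[0]=40
i=1: i≥r, start 0; Z[1]=0
i=2: i≥r, start 0; Z[2]=0
i=3: i≥r, start 0; Z[3]=1 scan→box=[3,4)
i=4: i≥r, start 0; Z[4]=0
i=5: i≥r, start 0; Z[5]=0
i=6: i≥r, start 0; Z[6]=1 scan→box=[6,7)
i=7: i≥r, start 0; Z[7]=0
i=8: i≥r, start 0; Z[8]=0
i=9: i≥r, start 0; Z[9]=0
i=10: i≥r, start 0; Z[10]=1 scan→box=[10,11)
i=11: i≥r, start 0; Z[11]=1 scan→box=[11,12)
i=12: i≥r, start 0; Z[12]=0
i=13: i≥r, start 0; Z[13]=2 scan→box=[13,15)
i=14: min(r-i=1, Z[1]=0)=0; Z[14]=0
i=15: i≥r, start 0; Z[15]=0
i=16: i≥r, start 0; Z[16]=0
i=17: i≥r, start 0; Z[17]=0
i=18: i≥r, start 0; Z[18]=1 scan→box=[18,19)
i=19: i≥r, start 0; Z[19]=0
i=20: i≥r, start 0; Z[20]=0
i=21: i≥r, start 0; Z[21]=0
i=22: i≥r, start 0; Z[22]=1 scan→box=[22,23)
i=23: i≥r, start 0; Z[23]=1 scan→box=[23,24)
i=24: i≥r, start 0; Z[24]=0
i=25: i≥r, start 0; Z[25]=0
i=26: i≥r, start 0; Z[26]=0
i=27: i≥r, start 0; Z[27]=0
i=28: i≥r, start 0; Z[28]=2 scan→box=[28,30)
i=29: min(r-i=1, Z[1]=0)=0; Z[29]=0
i=30: i≥r, start 0; Z[30]=1 scan→box=[30,31)
i=31: i≥r, start 0; Z[31]=0
i=32: i≥r, start 0; Z[32]=0
i=33: i≥r, start 0; Z[33]=2 scan→box=[33,35)
i=34: min(r-i=1, Z[1]=0)=0; Z[34]=0
i=35: i≥r, start 0; Z[35]=0
i=36: i≥r, start 0; Z[36]=0
i=37: i≥r, start 0; Z[37]=1 scan→box=[37,38)
i=38: i≥r, start 0; Z[38]=0
i=39: i≥r, start 0; Z[39]=0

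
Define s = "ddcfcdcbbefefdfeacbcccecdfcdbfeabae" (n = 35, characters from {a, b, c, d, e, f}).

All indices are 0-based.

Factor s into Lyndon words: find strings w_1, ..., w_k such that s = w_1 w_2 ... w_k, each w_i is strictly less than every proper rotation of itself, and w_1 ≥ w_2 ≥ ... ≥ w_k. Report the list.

emit factor 1: 'd' (i=0, period=1)
emit factor 2: 'd' (i=1, period=1)
emit factor 3: 'cf' (i=2, period=2)
emit factor 4: 'cd' (i=4, period=2)
emit factor 5: 'c' (i=6, period=1)
emit factor 6: 'bbefefdfe' (i=7, period=9)
emit factor 7: 'acbcccecdfcdbfe' (i=16, period=15)
emit factor 8: 'abae' (i=31, period=4)

["d", "d", "cf", "cd", "c", "bbefefdfe", "acbcccecdfcdbfe", "abae"]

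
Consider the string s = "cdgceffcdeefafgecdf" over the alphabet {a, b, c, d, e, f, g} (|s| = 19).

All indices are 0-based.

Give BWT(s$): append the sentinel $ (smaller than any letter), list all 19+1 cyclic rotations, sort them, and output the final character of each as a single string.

rank  rotation              last
    0  $cdgceffcdeefafgecdf  f
    1  afgecdf$cdgceffcdeef  f
    2  cdeefafgecdf$cdgceff  f
    3  cdf$cdgceffcdeefafge  e
    4  cdgceffcdeefafgecdf$  $
    5  ceffcdeefafgecdf$cdg  g
    6  deefafgecdf$cdgceffc  c
    7  df$cdgceffcdeefafgec  c
    8  dgceffcdeefafgecdf$c  c
    9  ecdf$cdgceffcdeefafg  g
   10  eefafgecdf$cdgceffcd  d
   11  efafgecdf$cdgceffcde  e
   12  effcdeefafgecdf$cdgc  c
   13  f$cdgceffcdeefafgecd  d
   14  fafgecdf$cdgceffcdee  e
   15  fcdeefafgecdf$cdgcef  f
   16  ffcdeefafgecdf$cdgce  e
   17  fgecdf$cdgceffcdeefa  a
   18  gceffcdeefafgecdf$cd  d
   19  gecdf$cdgceffcdeefaf  f

fffe$gcccgdecdefeadf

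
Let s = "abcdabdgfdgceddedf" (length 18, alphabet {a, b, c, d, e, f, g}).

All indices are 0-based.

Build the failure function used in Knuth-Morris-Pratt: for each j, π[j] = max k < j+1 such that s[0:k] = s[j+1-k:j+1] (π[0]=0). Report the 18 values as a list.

π[0] = 0
j=1 s[j]='b': π[1]=0 (border '')
j=2 s[j]='c': π[2]=0 (border '')
j=3 s[j]='d': π[3]=0 (border '')
j=4 s[j]='a': π[4]=1 (border 'a')
j=5 s[j]='b': π[5]=2 (border 'ab')
j=6 s[j]='d': k: 2→0; π[6]=0 (border '')
j=7 s[j]='g': π[7]=0 (border '')
j=8 s[j]='f': π[8]=0 (border '')
j=9 s[j]='d': π[9]=0 (border '')
j=10 s[j]='g': π[10]=0 (border '')
j=11 s[j]='c': π[11]=0 (border '')
j=12 s[j]='e': π[12]=0 (border '')
j=13 s[j]='d': π[13]=0 (border '')
j=14 s[j]='d': π[14]=0 (border '')
j=15 s[j]='e': π[15]=0 (border '')
j=16 s[j]='d': π[16]=0 (border '')
j=17 s[j]='f': π[17]=0 (border '')

[0, 0, 0, 0, 1, 2, 0, 0, 0, 0, 0, 0, 0, 0, 0, 0, 0, 0]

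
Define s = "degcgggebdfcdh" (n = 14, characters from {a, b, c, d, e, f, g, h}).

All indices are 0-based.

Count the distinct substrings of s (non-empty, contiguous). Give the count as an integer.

97

rank | idx | suffix
   0 |   8 | bdfcdh
   1 |  11 | cdh
   2 |   3 | cgggebdfcdh
   3 |   0 | degcgggebdfcdh
   4 |   9 | dfcdh
   5 |  12 | dh
   6 |   7 | ebdfcdh
   7 |   1 | egcgggebdfcdh
   8 |  10 | fcdh
   9 |   2 | gcgggebdfcdh
  10 |   6 | gebdfcdh
  11 |   5 | ggebdfcdh
  12 |   4 | gggebdfcdh
  13 |  13 | h

SA = [8, 11, 3, 0, 9, 12, 7, 1, 10, 2, 6, 5, 4, 13]
i: (SA[i-1],SA[i]) lcp shared
  1: (8,11) 0 ''
  2: (11,3) 1 'c'
  3: (3,0) 0 ''
  4: (0,9) 1 'd'
  5: (9,12) 1 'd'
  6: (12,7) 0 ''
  7: (7,1) 1 'e'
  8: (1,10) 0 ''
  9: (10,2) 0 ''
  10: (2,6) 1 'g'
  11: (6,5) 1 'g'
  12: (5,4) 2 'gg'
  13: (4,13) 0 ''

n(n+1)/2 = 14·15/2 = 105
Σ LCP = 0 + 0 + 1 + 0 + 1 + 1 + 0 + 1 + 0 + 0 + 1 + 1 + 2 + 0 = 8
distinct = 105 − 8 = 97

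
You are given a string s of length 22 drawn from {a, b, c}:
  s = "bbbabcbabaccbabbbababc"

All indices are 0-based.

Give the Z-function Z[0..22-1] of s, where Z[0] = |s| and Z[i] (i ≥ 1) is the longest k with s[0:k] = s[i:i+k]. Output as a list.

[22, 2, 1, 0, 1, 0, 1, 0, 1, 0, 0, 0, 1, 0, 5, 2, 1, 0, 1, 0, 1, 0]

Z[0]=22
i=1: i≥r, start 0; Z[1]=2 grow→box=[1,3)
i=2: min(r-i=1, Z[1]=2)=1; Z[2]=1
i=3: i≥r, start 0; Z[3]=0
i=4: i≥r, start 0; Z[4]=1 grow→box=[4,5)
i=5: i≥r, start 0; Z[5]=0
i=6: i≥r, start 0; Z[6]=1 grow→box=[6,7)
i=7: i≥r, start 0; Z[7]=0
i=8: i≥r, start 0; Z[8]=1 grow→box=[8,9)
i=9: i≥r, start 0; Z[9]=0
i=10: i≥r, start 0; Z[10]=0
i=11: i≥r, start 0; Z[11]=0
i=12: i≥r, start 0; Z[12]=1 grow→box=[12,13)
i=13: i≥r, start 0; Z[13]=0
i=14: i≥r, start 0; Z[14]=5 grow→box=[14,19)
i=15: min(r-i=4, Z[1]=2)=2; Z[15]=2
i=16: min(r-i=3, Z[2]=1)=1; Z[16]=1
i=17: min(r-i=2, Z[3]=0)=0; Z[17]=0
i=18: min(r-i=1, Z[4]=1)=1; Z[18]=1
i=19: i≥r, start 0; Z[19]=0
i=20: i≥r, start 0; Z[20]=1 grow→box=[20,21)
i=21: i≥r, start 0; Z[21]=0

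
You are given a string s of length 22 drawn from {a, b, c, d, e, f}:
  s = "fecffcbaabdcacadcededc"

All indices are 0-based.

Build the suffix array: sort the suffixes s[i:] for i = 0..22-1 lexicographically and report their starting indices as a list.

rank→(start, suffix):
  0 → (7, 'aabdcacadcededc')
  1 → (8, 'abdcacadcededc')
  2 → (12, 'acadcededc')
  3 → (14, 'adcededc')
  4 → (6, 'baabdcacadcededc')
  5 → (9, 'bdcacadcededc')
  6 → (21, 'c')
  7 → (11, 'cacadcededc')
  8 → (13, 'cadcededc')
  9 → (5, 'cbaabdcacadcededc')
  10 → (16, 'cededc')
  11 → (2, 'cffcbaabdcacadcededc')
  12 → (20, 'dc')
  13 → (10, 'dcacadcededc')
  14 → (15, 'dcededc')
  15 → (18, 'dedc')
  16 → (1, 'ecffcbaabdcacadcededc')
  17 → (19, 'edc')
  18 → (17, 'ededc')
  19 → (4, 'fcbaabdcacadcededc')
  20 → (0, 'fecffcbaabdcacadcededc')
  21 → (3, 'ffcbaabdcacadcededc')

[7, 8, 12, 14, 6, 9, 21, 11, 13, 5, 16, 2, 20, 10, 15, 18, 1, 19, 17, 4, 0, 3]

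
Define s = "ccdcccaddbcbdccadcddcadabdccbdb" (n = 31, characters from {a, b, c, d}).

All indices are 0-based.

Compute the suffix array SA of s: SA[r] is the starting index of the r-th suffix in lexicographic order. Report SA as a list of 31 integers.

[23, 21, 15, 6, 30, 9, 28, 11, 24, 20, 14, 5, 27, 10, 13, 4, 26, 3, 0, 1, 17, 22, 29, 8, 19, 12, 25, 2, 16, 7, 18]

sorted suffixes:
  #0 SA[0]=23  'abdccbdb'
  #1 SA[1]=21  'adabdccbdb'
  #2 SA[2]=15  'adcddcadabdccbdb'
  #3 SA[3]=6  'addbcbdccadcddcadabdccbdb'
  #4 SA[4]=30  'b'
  #5 SA[5]=9  'bcbdccadcddcadabdccbdb'
  #6 SA[6]=28  'bdb'
  #7 SA[7]=11  'bdccadcddcadabdccbdb'
  #8 SA[8]=24  'bdccbdb'
  #9 SA[9]=20  'cadabdccbdb'
  #10 SA[10]=14  'cadcddcadabdccbdb'
  #11 SA[11]=5  'caddbcbdccadcddcadabdccbdb'
  #12 SA[12]=27  'cbdb'
  #13 SA[13]=10  'cbdccadcddcadabdccbdb'
  #14 SA[14]=13  'ccadcddcadabdccbdb'
  #15 SA[15]=4  'ccaddbcbdccadcddcadabdccbdb'
  #16 SA[16]=26  'ccbdb'
  #17 SA[17]=3  'cccaddbcbdccadcddcadabdccbdb'
  #18 SA[18]=0  'ccdcccaddbcbdccadcddcadabdccbdb'
  #19 SA[19]=1  'cdcccaddbcbdccadcddcadabdccbdb'
  #20 SA[20]=17  'cddcadabdccbdb'
  #21 SA[21]=22  'dabdccbdb'
  #22 SA[22]=29  'db'
  #23 SA[23]=8  'dbcbdccadcddcadabdccbdb'
  #24 SA[24]=19  'dcadabdccbdb'
  #25 SA[25]=12  'dccadcddcadabdccbdb'
  #26 SA[26]=25  'dccbdb'
  #27 SA[27]=2  'dcccaddbcbdccadcddcadabdccbdb'
  #28 SA[28]=16  'dcddcadabdccbdb'
  #29 SA[29]=7  'ddbcbdccadcddcadabdccbdb'
  #30 SA[30]=18  'ddcadabdccbdb'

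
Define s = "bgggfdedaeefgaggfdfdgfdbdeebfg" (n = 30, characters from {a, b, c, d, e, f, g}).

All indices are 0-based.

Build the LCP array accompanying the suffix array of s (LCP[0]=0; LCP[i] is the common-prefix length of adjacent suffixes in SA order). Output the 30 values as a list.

[0, 1, 0, 1, 1, 0, 1, 1, 2, 1, 1, 0, 1, 1, 2, 1, 0, 2, 2, 2, 1, 2, 0, 1, 1, 3, 3, 1, 4, 2]

sorted suffixes:
  #0 SA[0]=8  'aeefgaggfdfdgfdbdeebfg'
  #1 SA[1]=13  'aggfdfdgfdbdeebfg'
  #2 SA[2]=23  'bdeebfg'
  #3 SA[3]=27  'bfg'
  #4 SA[4]=0  'bgggfdedaeefgaggfdfdgfdbdeebfg'
  #5 SA[5]=7  'daeefgaggfdfdgfdbdeebfg'
  #6 SA[6]=22  'dbdeebfg'
  #7 SA[7]=5  'dedaeefgaggfdfdgfdbdeebfg'
  #8 SA[8]=24  'deebfg'
  #9 SA[9]=17  'dfdgfdbdeebfg'
  #10 SA[10]=19  'dgfdbdeebfg'
  #11 SA[11]=26  'ebfg'
  #12 SA[12]=6  'edaeefgaggfdfdgfdbdeebfg'
  #13 SA[13]=25  'eebfg'
  #14 SA[14]=9  'eefgaggfdfdgfdbdeebfg'
  #15 SA[15]=10  'efgaggfdfdgfdbdeebfg'
  #16 SA[16]=21  'fdbdeebfg'
  #17 SA[17]=4  'fdedaeefgaggfdfdgfdbdeebfg'
  #18 SA[18]=16  'fdfdgfdbdeebfg'
  #19 SA[19]=18  'fdgfdbdeebfg'
  #20 SA[20]=28  'fg'
  #21 SA[21]=11  'fgaggfdfdgfdbdeebfg'
  #22 SA[22]=29  'g'
  #23 SA[23]=12  'gaggfdfdgfdbdeebfg'
  #24 SA[24]=20  'gfdbdeebfg'
  #25 SA[25]=3  'gfdedaeefgaggfdfdgfdbdeebfg'
  #26 SA[26]=15  'gfdfdgfdbdeebfg'
  #27 SA[27]=2  'ggfdedaeefgaggfdfdgfdbdeebfg'
  #28 SA[28]=14  'ggfdfdgfdbdeebfg'
  #29 SA[29]=1  'gggfdedaeefgaggfdfdgfdbdeebfg'

SA = [8, 13, 23, 27, 0, 7, 22, 5, 24, 17, 19, 26, 6, 25, 9, 10, 21, 4, 16, 18, 28, 11, 29, 12, 20, 3, 15, 2, 14, 1]
[i] adj suffixes → lcp
  [1] 8/13 → 1 ('a')
  [2] 13/23 → 0 ('')
  [3] 23/27 → 1 ('b')
  [4] 27/0 → 1 ('b')
  [5] 0/7 → 0 ('')
  [6] 7/22 → 1 ('d')
  [7] 22/5 → 1 ('d')
  [8] 5/24 → 2 ('de')
  [9] 24/17 → 1 ('d')
  [10] 17/19 → 1 ('d')
  [11] 19/26 → 0 ('')
  [12] 26/6 → 1 ('e')
  [13] 6/25 → 1 ('e')
  [14] 25/9 → 2 ('ee')
  [15] 9/10 → 1 ('e')
  [16] 10/21 → 0 ('')
  [17] 21/4 → 2 ('fd')
  [18] 4/16 → 2 ('fd')
  [19] 16/18 → 2 ('fd')
  [20] 18/28 → 1 ('f')
  [21] 28/11 → 2 ('fg')
  [22] 11/29 → 0 ('')
  [23] 29/12 → 1 ('g')
  [24] 12/20 → 1 ('g')
  [25] 20/3 → 3 ('gfd')
  [26] 3/15 → 3 ('gfd')
  [27] 15/2 → 1 ('g')
  [28] 2/14 → 4 ('ggfd')
  [29] 14/1 → 2 ('gg')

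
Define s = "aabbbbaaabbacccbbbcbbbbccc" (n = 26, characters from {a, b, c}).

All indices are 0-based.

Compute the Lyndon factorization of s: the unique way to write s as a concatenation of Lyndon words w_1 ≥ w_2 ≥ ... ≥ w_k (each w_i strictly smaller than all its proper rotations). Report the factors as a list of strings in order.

emit factor 1: 'aabbbb' (i=0, period=6)
emit factor 2: 'aaabbacccbbbcbbbbccc' (i=6, period=20)

["aabbbb", "aaabbacccbbbcbbbbccc"]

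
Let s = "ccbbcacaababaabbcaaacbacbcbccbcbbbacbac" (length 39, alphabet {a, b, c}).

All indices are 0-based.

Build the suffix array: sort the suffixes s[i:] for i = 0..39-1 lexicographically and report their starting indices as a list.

[17, 7, 12, 18, 10, 8, 13, 37, 5, 34, 19, 22, 11, 9, 36, 33, 21, 32, 31, 14, 2, 15, 3, 29, 24, 26, 38, 16, 6, 4, 35, 20, 30, 1, 28, 23, 25, 0, 27]

rank | idx | suffix
   0 |  17 | aaacbacbcbccbcbbbacbac
   1 |   7 | aababaabbcaaacbacbcbccbcbbbacbac
   2 |  12 | aabbcaaacbacbcbccbcbbbacbac
   3 |  18 | aacbacbcbccbcbbbacbac
   4 |  10 | abaabbcaaacbacbcbccbcbbbacbac
   5 |   8 | ababaabbcaaacbacbcbccbcbbbacbac
   6 |  13 | abbcaaacbacbcbccbcbbbacbac
   7 |  37 | ac
   8 |   5 | acaababaabbcaaacbacbcbccbcbbbacbac
   9 |  34 | acbac
  10 |  19 | acbacbcbccbcbbbacbac
  11 |  22 | acbcbccbcbbbacbac
  12 |  11 | baabbcaaacbacbcbccbcbbbacbac
  13 |   9 | babaabbcaaacbacbcbccbcbbbacbac
  14 |  36 | bac
  15 |  33 | bacbac
  16 |  21 | bacbcbccbcbbbacbac
  17 |  32 | bbacbac
  18 |  31 | bbbacbac
  19 |  14 | bbcaaacbacbcbccbcbbbacbac
  20 |   2 | bbcacaababaabbcaaacbacbcbccbcbbbacbac
  21 |  15 | bcaaacbacbcbccbcbbbacbac
  22 |   3 | bcacaababaabbcaaacbacbcbccbcbbbacbac
  23 |  29 | bcbbbacbac
  24 |  24 | bcbccbcbbbacbac
  25 |  26 | bccbcbbbacbac
  26 |  38 | c
  27 |  16 | caaacbacbcbccbcbbbacbac
  28 |   6 | caababaabbcaaacbacbcbccbcbbbacbac
  29 |   4 | cacaababaabbcaaacbacbcbccbcbbbacbac
  30 |  35 | cbac
  31 |  20 | cbacbcbccbcbbbacbac
  32 |  30 | cbbbacbac
  33 |   1 | cbbcacaababaabbcaaacbacbcbccbcbbbacbac
  34 |  28 | cbcbbbacbac
  35 |  23 | cbcbccbcbbbacbac
  36 |  25 | cbccbcbbbacbac
  37 |   0 | ccbbcacaababaabbcaaacbacbcbccbcbbbacbac
  38 |  27 | ccbcbbbacbac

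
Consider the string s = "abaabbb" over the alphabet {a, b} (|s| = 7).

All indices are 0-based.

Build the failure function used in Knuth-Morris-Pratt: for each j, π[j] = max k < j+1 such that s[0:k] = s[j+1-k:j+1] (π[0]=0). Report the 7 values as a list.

π[0] = 0
j=1 s[j]='b': π[1]=0 (border '')
j=2 s[j]='a': π[2]=1 (border 'a')
j=3 s[j]='a': k: 1→0; π[3]=1 (border 'a')
j=4 s[j]='b': π[4]=2 (border 'ab')
j=5 s[j]='b': k: 2→0; π[5]=0 (border '')
j=6 s[j]='b': π[6]=0 (border '')

[0, 0, 1, 1, 2, 0, 0]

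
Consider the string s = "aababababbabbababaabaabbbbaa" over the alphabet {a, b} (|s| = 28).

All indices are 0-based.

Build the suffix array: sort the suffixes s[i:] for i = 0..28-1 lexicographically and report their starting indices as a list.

[27, 26, 17, 0, 20, 15, 18, 13, 1, 3, 5, 10, 7, 21, 25, 16, 19, 14, 12, 2, 4, 9, 6, 24, 11, 8, 23, 22]

rank→(start, suffix):
  0 → (27, 'a')
  1 → (26, 'aa')
  2 → (17, 'aabaabbbbaa')
  3 → (0, 'aababababbabbababaabaabbbbaa')
  4 → (20, 'aabbbbaa')
  5 → (15, 'abaabaabbbbaa')
  6 → (18, 'abaabbbbaa')
  7 → (13, 'ababaabaabbbbaa')
  8 → (1, 'ababababbabbababaabaabbbbaa')
  9 → (3, 'abababbabbababaabaabbbbaa')
  10 → (5, 'ababbabbababaabaabbbbaa')
  11 → (10, 'abbababaabaabbbbaa')
  12 → (7, 'abbabbababaabaabbbbaa')
  13 → (21, 'abbbbaa')
  14 → (25, 'baa')
  15 → (16, 'baabaabbbbaa')
  16 → (19, 'baabbbbaa')
  17 → (14, 'babaabaabbbbaa')
  18 → (12, 'bababaabaabbbbaa')
  19 → (2, 'babababbabbababaabaabbbbaa')
  20 → (4, 'bababbabbababaabaabbbbaa')
  21 → (9, 'babbababaabaabbbbaa')
  22 → (6, 'babbabbababaabaabbbbaa')
  23 → (24, 'bbaa')
  24 → (11, 'bbababaabaabbbbaa')
  25 → (8, 'bbabbababaabaabbbbaa')
  26 → (23, 'bbbaa')
  27 → (22, 'bbbbaa')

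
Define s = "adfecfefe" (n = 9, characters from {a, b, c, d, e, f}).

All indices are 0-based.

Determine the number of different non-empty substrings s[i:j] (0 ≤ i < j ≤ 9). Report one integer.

39

rank→(start, suffix):
  0 → (0, 'adfecfefe')
  1 → (4, 'cfefe')
  2 → (1, 'dfecfefe')
  3 → (8, 'e')
  4 → (3, 'ecfefe')
  5 → (6, 'efe')
  6 → (7, 'fe')
  7 → (2, 'fecfefe')
  8 → (5, 'fefe')

SA = [0, 4, 1, 8, 3, 6, 7, 2, 5]
[i] adj suffixes → lcp
  [1] 0/4 → 0 ('')
  [2] 4/1 → 0 ('')
  [3] 1/8 → 0 ('')
  [4] 8/3 → 1 ('e')
  [5] 3/6 → 1 ('e')
  [6] 6/7 → 0 ('')
  [7] 7/2 → 2 ('fe')
  [8] 2/5 → 2 ('fe')

n(n+1)/2 = 9·10/2 = 45
Σ LCP = 0 + 0 + 0 + 0 + 1 + 1 + 0 + 2 + 2 = 6
distinct = 45 − 6 = 39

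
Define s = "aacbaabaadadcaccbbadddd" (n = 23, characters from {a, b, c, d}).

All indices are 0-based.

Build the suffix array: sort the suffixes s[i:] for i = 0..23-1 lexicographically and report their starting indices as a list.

rank | idx | suffix
   0 |   4 | aabaadadcaccbbadddd
   1 |   0 | aacbaabaadadcaccbbadddd
   2 |   7 | aadadcaccbbadddd
   3 |   5 | abaadadcaccbbadddd
   4 |   1 | acbaabaadadcaccbbadddd
   5 |  13 | accbbadddd
   6 |   8 | adadcaccbbadddd
   7 |  10 | adcaccbbadddd
   8 |  18 | adddd
   9 |   3 | baabaadadcaccbbadddd
  10 |   6 | baadadcaccbbadddd
  11 |  17 | badddd
  12 |  16 | bbadddd
  13 |  12 | caccbbadddd
  14 |   2 | cbaabaadadcaccbbadddd
  15 |  15 | cbbadddd
  16 |  14 | ccbbadddd
  17 |  22 | d
  18 |   9 | dadcaccbbadddd
  19 |  11 | dcaccbbadddd
  20 |  21 | dd
  21 |  20 | ddd
  22 |  19 | dddd

[4, 0, 7, 5, 1, 13, 8, 10, 18, 3, 6, 17, 16, 12, 2, 15, 14, 22, 9, 11, 21, 20, 19]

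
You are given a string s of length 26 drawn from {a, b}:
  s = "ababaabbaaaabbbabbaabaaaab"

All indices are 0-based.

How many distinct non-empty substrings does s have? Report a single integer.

rank→(start, suffix):
  0 → (21, 'aaaab')
  1 → (8, 'aaaabbbabbaabaaaab')
  2 → (22, 'aaab')
  3 → (9, 'aaabbbabbaabaaaab')
  4 → (23, 'aab')
  5 → (18, 'aabaaaab')
  6 → (4, 'aabbaaaabbbabbaabaaaab')
  7 → (10, 'aabbbabbaabaaaab')
  8 → (24, 'ab')
  9 → (19, 'abaaaab')
  10 → (2, 'abaabbaaaabbbabbaabaaaab')
  11 → (0, 'ababaabbaaaabbbabbaabaaaab')
  12 → (5, 'abbaaaabbbabbaabaaaab')
  13 → (15, 'abbaabaaaab')
  14 → (11, 'abbbabbaabaaaab')
  15 → (25, 'b')
  16 → (20, 'baaaab')
  17 → (7, 'baaaabbbabbaabaaaab')
  18 → (17, 'baabaaaab')
  19 → (3, 'baabbaaaabbbabbaabaaaab')
  20 → (1, 'babaabbaaaabbbabbaabaaaab')
  21 → (14, 'babbaabaaaab')
  22 → (6, 'bbaaaabbbabbaabaaaab')
  23 → (16, 'bbaabaaaab')
  24 → (13, 'bbabbaabaaaab')
  25 → (12, 'bbbabbaabaaaab')

SA = [21, 8, 22, 9, 23, 18, 4, 10, 24, 19, 2, 0, 5, 15, 11, 25, 20, 7, 17, 3, 1, 14, 6, 16, 13, 12]
rank  pair      lcp
   1  s[21:],s[8:]  5  'aaaab'
   2  s[8:],s[22:]  3  'aaa'
   3  s[22:],s[9:]  4  'aaab'
   4  s[9:],s[23:]  2  'aa'
   5  s[23:],s[18:]  3  'aab'
   6  s[18:],s[4:]  3  'aab'
   7  s[4:],s[10:]  4  'aabb'
   8  s[10:],s[24:]  1  'a'
   9  s[24:],s[19:]  2  'ab'
  10  s[19:],s[2:]  4  'abaa'
  11  s[2:],s[0:]  3  'aba'
  12  s[0:],s[5:]  2  'ab'
  13  s[5:],s[15:]  5  'abbaa'
  14  s[15:],s[11:]  3  'abb'
  15  s[11:],s[25:]  0  ''
  16  s[25:],s[20:]  1  'b'
  17  s[20:],s[7:]  6  'baaaab'
  18  s[7:],s[17:]  3  'baa'
  19  s[17:],s[3:]  4  'baab'
  20  s[3:],s[1:]  2  'ba'
  21  s[1:],s[14:]  3  'bab'
  22  s[14:],s[6:]  1  'b'
  23  s[6:],s[16:]  4  'bbaa'
  24  s[16:],s[13:]  3  'bba'
  25  s[13:],s[12:]  2  'bb'

n(n+1)/2 = 26·27/2 = 351
Σ LCP = 0 + 5 + 3 + 4 + 2 + 3 + 3 + 4 + 1 + 2 + 4 + 3 + 2 + 5 + 3 + 0 + 1 + 6 + 3 + 4 + 2 + 3 + 1 + 4 + 3 + 2 = 73
distinct = 351 − 73 = 278

278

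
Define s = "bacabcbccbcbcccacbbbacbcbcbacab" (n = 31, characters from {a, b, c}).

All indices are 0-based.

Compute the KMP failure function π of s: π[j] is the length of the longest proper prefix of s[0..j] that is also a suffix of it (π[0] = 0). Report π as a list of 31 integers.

π[0] = 0
j=1 s[j]='a': π[1]=0 (border '')
j=2 s[j]='c': π[2]=0 (border '')
j=3 s[j]='a': π[3]=0 (border '')
j=4 s[j]='b': π[4]=1 (border 'b')
j=5 s[j]='c': k: 1→0; π[5]=0 (border '')
j=6 s[j]='b': π[6]=1 (border 'b')
j=7 s[j]='c': k: 1→0; π[7]=0 (border '')
j=8 s[j]='c': π[8]=0 (border '')
j=9 s[j]='b': π[9]=1 (border 'b')
j=10 s[j]='c': k: 1→0; π[10]=0 (border '')
j=11 s[j]='b': π[11]=1 (border 'b')
j=12 s[j]='c': k: 1→0; π[12]=0 (border '')
j=13 s[j]='c': π[13]=0 (border '')
j=14 s[j]='c': π[14]=0 (border '')
j=15 s[j]='a': π[15]=0 (border '')
j=16 s[j]='c': π[16]=0 (border '')
j=17 s[j]='b': π[17]=1 (border 'b')
j=18 s[j]='b': k: 1→0; π[18]=1 (border 'b')
j=19 s[j]='b': k: 1→0; π[19]=1 (border 'b')
j=20 s[j]='a': π[20]=2 (border 'ba')
j=21 s[j]='c': π[21]=3 (border 'bac')
j=22 s[j]='b': k: 3→0; π[22]=1 (border 'b')
j=23 s[j]='c': k: 1→0; π[23]=0 (border '')
j=24 s[j]='b': π[24]=1 (border 'b')
j=25 s[j]='c': k: 1→0; π[25]=0 (border '')
j=26 s[j]='b': π[26]=1 (border 'b')
j=27 s[j]='a': π[27]=2 (border 'ba')
j=28 s[j]='c': π[28]=3 (border 'bac')
j=29 s[j]='a': π[29]=4 (border 'baca')
j=30 s[j]='b': π[30]=5 (border 'bacab')

[0, 0, 0, 0, 1, 0, 1, 0, 0, 1, 0, 1, 0, 0, 0, 0, 0, 1, 1, 1, 2, 3, 1, 0, 1, 0, 1, 2, 3, 4, 5]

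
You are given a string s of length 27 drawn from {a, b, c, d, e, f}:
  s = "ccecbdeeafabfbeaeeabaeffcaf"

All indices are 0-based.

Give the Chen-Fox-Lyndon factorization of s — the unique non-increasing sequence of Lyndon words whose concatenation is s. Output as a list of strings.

["cce", "c", "bdee", "af", "abfbeaee", "abaeffcaf"]

emit factor 1: 'cce' (i=0, period=3)
emit factor 2: 'c' (i=3, period=1)
emit factor 3: 'bdee' (i=4, period=4)
emit factor 4: 'af' (i=8, period=2)
emit factor 5: 'abfbeaee' (i=10, period=8)
emit factor 6: 'abaeffcaf' (i=18, period=9)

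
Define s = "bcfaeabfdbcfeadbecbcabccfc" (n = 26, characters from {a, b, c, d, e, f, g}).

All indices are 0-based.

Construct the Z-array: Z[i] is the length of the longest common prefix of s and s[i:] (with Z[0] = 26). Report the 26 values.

[26, 0, 0, 0, 0, 0, 1, 0, 0, 3, 0, 0, 0, 0, 0, 1, 0, 0, 2, 0, 0, 2, 0, 0, 0, 0]

Z[0]=26
i=1: i≥r, start 0; Z[1]=0
i=2: i≥r, start 0; Z[2]=0
i=3: i≥r, start 0; Z[3]=0
i=4: i≥r, start 0; Z[4]=0
i=5: i≥r, start 0; Z[5]=0
i=6: i≥r, start 0; Z[6]=1 extend→box=[6,7)
i=7: i≥r, start 0; Z[7]=0
i=8: i≥r, start 0; Z[8]=0
i=9: i≥r, start 0; Z[9]=3 extend→box=[9,12)
i=10: min(r-i=2, Z[1]=0)=0; Z[10]=0
i=11: min(r-i=1, Z[2]=0)=0; Z[11]=0
i=12: i≥r, start 0; Z[12]=0
i=13: i≥r, start 0; Z[13]=0
i=14: i≥r, start 0; Z[14]=0
i=15: i≥r, start 0; Z[15]=1 extend→box=[15,16)
i=16: i≥r, start 0; Z[16]=0
i=17: i≥r, start 0; Z[17]=0
i=18: i≥r, start 0; Z[18]=2 extend→box=[18,20)
i=19: min(r-i=1, Z[1]=0)=0; Z[19]=0
i=20: i≥r, start 0; Z[20]=0
i=21: i≥r, start 0; Z[21]=2 extend→box=[21,23)
i=22: min(r-i=1, Z[1]=0)=0; Z[22]=0
i=23: i≥r, start 0; Z[23]=0
i=24: i≥r, start 0; Z[24]=0
i=25: i≥r, start 0; Z[25]=0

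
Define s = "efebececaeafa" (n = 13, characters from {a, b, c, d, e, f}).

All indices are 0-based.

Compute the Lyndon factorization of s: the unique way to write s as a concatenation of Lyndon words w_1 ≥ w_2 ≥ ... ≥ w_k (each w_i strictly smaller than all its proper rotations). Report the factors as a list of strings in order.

["ef", "e", "becec", "aeaf", "a"]

emit factor 1: 'ef' (i=0, period=2)
emit factor 2: 'e' (i=2, period=1)
emit factor 3: 'becec' (i=3, period=5)
emit factor 4: 'aeaf' (i=8, period=4)
emit factor 5: 'a' (i=12, period=1)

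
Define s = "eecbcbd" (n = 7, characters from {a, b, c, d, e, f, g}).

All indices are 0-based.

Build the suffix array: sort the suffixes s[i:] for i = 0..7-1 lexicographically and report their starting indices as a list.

rank | idx | suffix
   0 |   3 | bcbd
   1 |   5 | bd
   2 |   2 | cbcbd
   3 |   4 | cbd
   4 |   6 | d
   5 |   1 | ecbcbd
   6 |   0 | eecbcbd

[3, 5, 2, 4, 6, 1, 0]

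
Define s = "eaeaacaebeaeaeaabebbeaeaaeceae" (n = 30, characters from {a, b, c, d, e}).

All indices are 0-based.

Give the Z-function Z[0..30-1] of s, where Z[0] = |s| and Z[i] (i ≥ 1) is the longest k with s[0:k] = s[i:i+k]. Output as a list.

[30, 0, 2, 0, 0, 0, 0, 1, 0, 4, 0, 5, 0, 2, 0, 0, 0, 1, 0, 0, 5, 0, 2, 0, 0, 1, 0, 3, 0, 1]

Z[0]=30
i=1: outside box; Z[1]=0
i=2: outside box; Z[2]=2 extend→box=[2,4)
i=3: min(r-i=1, Z[1]=0)=0; Z[3]=0
i=4: outside box; Z[4]=0
i=5: outside box; Z[5]=0
i=6: outside box; Z[6]=0
i=7: outside box; Z[7]=1 extend→box=[7,8)
i=8: outside box; Z[8]=0
i=9: outside box; Z[9]=4 extend→box=[9,13)
i=10: min(r-i=3, Z[1]=0)=0; Z[10]=0
i=11: min(r-i=2, Z[2]=2)=2; Z[11]=5 extend→box=[11,16)
i=12: min(r-i=4, Z[1]=0)=0; Z[12]=0
i=13: min(r-i=3, Z[2]=2)=2; Z[13]=2
i=14: min(r-i=2, Z[3]=0)=0; Z[14]=0
i=15: min(r-i=1, Z[4]=0)=0; Z[15]=0
i=16: outside box; Z[16]=0
i=17: outside box; Z[17]=1 extend→box=[17,18)
i=18: outside box; Z[18]=0
i=19: outside box; Z[19]=0
i=20: outside box; Z[20]=5 extend→box=[20,25)
i=21: min(r-i=4, Z[1]=0)=0; Z[21]=0
i=22: min(r-i=3, Z[2]=2)=2; Z[22]=2
i=23: min(r-i=2, Z[3]=0)=0; Z[23]=0
i=24: min(r-i=1, Z[4]=0)=0; Z[24]=0
i=25: outside box; Z[25]=1 extend→box=[25,26)
i=26: outside box; Z[26]=0
i=27: outside box; Z[27]=3 extend→box=[27,30)
i=28: min(r-i=2, Z[1]=0)=0; Z[28]=0
i=29: min(r-i=1, Z[2]=2)=1; Z[29]=1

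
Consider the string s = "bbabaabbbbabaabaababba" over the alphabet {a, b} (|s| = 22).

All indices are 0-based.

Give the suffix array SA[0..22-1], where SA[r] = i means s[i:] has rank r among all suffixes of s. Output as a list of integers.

[21, 12, 15, 4, 10, 13, 2, 16, 18, 5, 20, 11, 14, 3, 9, 1, 17, 19, 8, 0, 7, 6]

rank | idx | suffix
   0 |  21 | a
   1 |  12 | aabaababba
   2 |  15 | aababba
   3 |   4 | aabbbbabaabaababba
   4 |  10 | abaabaababba
   5 |  13 | abaababba
   6 |   2 | abaabbbbabaabaababba
   7 |  16 | ababba
   8 |  18 | abba
   9 |   5 | abbbbabaabaababba
  10 |  20 | ba
  11 |  11 | baabaababba
  12 |  14 | baababba
  13 |   3 | baabbbbabaabaababba
  14 |   9 | babaabaababba
  15 |   1 | babaabbbbabaabaababba
  16 |  17 | babba
  17 |  19 | bba
  18 |   8 | bbabaabaababba
  19 |   0 | bbabaabbbbabaabaababba
  20 |   7 | bbbabaabaababba
  21 |   6 | bbbbabaabaababba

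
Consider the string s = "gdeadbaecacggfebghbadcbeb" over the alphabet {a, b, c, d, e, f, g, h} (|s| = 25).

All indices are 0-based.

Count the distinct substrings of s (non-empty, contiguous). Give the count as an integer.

rank | idx | suffix
   0 |   9 | acggfebghbadcbeb
   1 |   3 | adbaecacggfebghbadcbeb
   2 |  19 | adcbeb
   3 |   6 | aecacggfebghbadcbeb
   4 |  24 | b
   5 |  18 | badcbeb
   6 |   5 | baecacggfebghbadcbeb
   7 |  22 | beb
   8 |  15 | bghbadcbeb
   9 |   8 | cacggfebghbadcbeb
  10 |  21 | cbeb
  11 |  10 | cggfebghbadcbeb
  12 |   4 | dbaecacggfebghbadcbeb
  13 |  20 | dcbeb
  14 |   1 | deadbaecacggfebghbadcbeb
  15 |   2 | eadbaecacggfebghbadcbeb
  16 |  23 | eb
  17 |  14 | ebghbadcbeb
  18 |   7 | ecacggfebghbadcbeb
  19 |  13 | febghbadcbeb
  20 |   0 | gdeadbaecacggfebghbadcbeb
  21 |  12 | gfebghbadcbeb
  22 |  11 | ggfebghbadcbeb
  23 |  16 | ghbadcbeb
  24 |  17 | hbadcbeb

SA = [9, 3, 19, 6, 24, 18, 5, 22, 15, 8, 21, 10, 4, 20, 1, 2, 23, 14, 7, 13, 0, 12, 11, 16, 17]
rank  pair      lcp
   1  s[9:],s[3:]  1  'a'
   2  s[3:],s[19:]  2  'ad'
   3  s[19:],s[6:]  1  'a'
   4  s[6:],s[24:]  0  ''
   5  s[24:],s[18:]  1  'b'
   6  s[18:],s[5:]  2  'ba'
   7  s[5:],s[22:]  1  'b'
   8  s[22:],s[15:]  1  'b'
   9  s[15:],s[8:]  0  ''
  10  s[8:],s[21:]  1  'c'
  11  s[21:],s[10:]  1  'c'
  12  s[10:],s[4:]  0  ''
  13  s[4:],s[20:]  1  'd'
  14  s[20:],s[1:]  1  'd'
  15  s[1:],s[2:]  0  ''
  16  s[2:],s[23:]  1  'e'
  17  s[23:],s[14:]  2  'eb'
  18  s[14:],s[7:]  1  'e'
  19  s[7:],s[13:]  0  ''
  20  s[13:],s[0:]  0  ''
  21  s[0:],s[12:]  1  'g'
  22  s[12:],s[11:]  1  'g'
  23  s[11:],s[16:]  1  'g'
  24  s[16:],s[17:]  0  ''

n(n+1)/2 = 25·26/2 = 325
Σ LCP = 0 + 1 + 2 + 1 + 0 + 1 + 2 + 1 + 1 + 0 + 1 + 1 + 0 + 1 + 1 + 0 + 1 + 2 + 1 + 0 + 0 + 1 + 1 + 1 + 0 = 20
distinct = 325 − 20 = 305

305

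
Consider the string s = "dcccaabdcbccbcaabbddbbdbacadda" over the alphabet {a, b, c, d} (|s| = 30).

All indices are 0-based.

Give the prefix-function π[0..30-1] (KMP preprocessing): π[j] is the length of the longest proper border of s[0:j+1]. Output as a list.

π[0] = 0
j=1 s[j]='c': π[1]=0 (border '')
j=2 s[j]='c': π[2]=0 (border '')
j=3 s[j]='c': π[3]=0 (border '')
j=4 s[j]='a': π[4]=0 (border '')
j=5 s[j]='a': π[5]=0 (border '')
j=6 s[j]='b': π[6]=0 (border '')
j=7 s[j]='d': π[7]=1 (border 'd')
j=8 s[j]='c': π[8]=2 (border 'dc')
j=9 s[j]='b': k: 2→0; π[9]=0 (border '')
j=10 s[j]='c': π[10]=0 (border '')
j=11 s[j]='c': π[11]=0 (border '')
j=12 s[j]='b': π[12]=0 (border '')
j=13 s[j]='c': π[13]=0 (border '')
j=14 s[j]='a': π[14]=0 (border '')
j=15 s[j]='a': π[15]=0 (border '')
j=16 s[j]='b': π[16]=0 (border '')
j=17 s[j]='b': π[17]=0 (border '')
j=18 s[j]='d': π[18]=1 (border 'd')
j=19 s[j]='d': k: 1→0; π[19]=1 (border 'd')
j=20 s[j]='b': k: 1→0; π[20]=0 (border '')
j=21 s[j]='b': π[21]=0 (border '')
j=22 s[j]='d': π[22]=1 (border 'd')
j=23 s[j]='b': k: 1→0; π[23]=0 (border '')
j=24 s[j]='a': π[24]=0 (border '')
j=25 s[j]='c': π[25]=0 (border '')
j=26 s[j]='a': π[26]=0 (border '')
j=27 s[j]='d': π[27]=1 (border 'd')
j=28 s[j]='d': k: 1→0; π[28]=1 (border 'd')
j=29 s[j]='a': k: 1→0; π[29]=0 (border '')

[0, 0, 0, 0, 0, 0, 0, 1, 2, 0, 0, 0, 0, 0, 0, 0, 0, 0, 1, 1, 0, 0, 1, 0, 0, 0, 0, 1, 1, 0]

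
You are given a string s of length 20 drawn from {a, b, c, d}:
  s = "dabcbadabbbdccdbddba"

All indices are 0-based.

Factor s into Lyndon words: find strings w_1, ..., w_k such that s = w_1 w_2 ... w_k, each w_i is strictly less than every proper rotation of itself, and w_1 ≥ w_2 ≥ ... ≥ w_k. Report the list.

["d", "abcbad", "abbbdccdbddb", "a"]

emit factor 1: 'd' (i=0, period=1)
emit factor 2: 'abcbad' (i=1, period=6)
emit factor 3: 'abbbdccdbddb' (i=7, period=12)
emit factor 4: 'a' (i=19, period=1)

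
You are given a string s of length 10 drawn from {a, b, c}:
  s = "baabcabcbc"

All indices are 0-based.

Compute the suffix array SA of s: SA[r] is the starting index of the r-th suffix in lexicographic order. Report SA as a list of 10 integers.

rank→(start, suffix):
  0 → (1, 'aabcabcbc')
  1 → (2, 'abcabcbc')
  2 → (5, 'abcbc')
  3 → (0, 'baabcabcbc')
  4 → (8, 'bc')
  5 → (3, 'bcabcbc')
  6 → (6, 'bcbc')
  7 → (9, 'c')
  8 → (4, 'cabcbc')
  9 → (7, 'cbc')

[1, 2, 5, 0, 8, 3, 6, 9, 4, 7]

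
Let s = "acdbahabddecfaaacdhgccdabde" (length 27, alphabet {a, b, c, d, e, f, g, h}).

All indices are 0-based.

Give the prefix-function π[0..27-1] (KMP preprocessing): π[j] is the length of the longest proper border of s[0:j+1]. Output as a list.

[0, 0, 0, 0, 1, 0, 1, 0, 0, 0, 0, 0, 0, 1, 1, 1, 2, 3, 0, 0, 0, 0, 0, 1, 0, 0, 0]

π[0] = 0
j=1 s[j]='c': π[1]=0 (border '')
j=2 s[j]='d': π[2]=0 (border '')
j=3 s[j]='b': π[3]=0 (border '')
j=4 s[j]='a': π[4]=1 (border 'a')
j=5 s[j]='h': k: 1→0; π[5]=0 (border '')
j=6 s[j]='a': π[6]=1 (border 'a')
j=7 s[j]='b': k: 1→0; π[7]=0 (border '')
j=8 s[j]='d': π[8]=0 (border '')
j=9 s[j]='d': π[9]=0 (border '')
j=10 s[j]='e': π[10]=0 (border '')
j=11 s[j]='c': π[11]=0 (border '')
j=12 s[j]='f': π[12]=0 (border '')
j=13 s[j]='a': π[13]=1 (border 'a')
j=14 s[j]='a': k: 1→0; π[14]=1 (border 'a')
j=15 s[j]='a': k: 1→0; π[15]=1 (border 'a')
j=16 s[j]='c': π[16]=2 (border 'ac')
j=17 s[j]='d': π[17]=3 (border 'acd')
j=18 s[j]='h': k: 3→0; π[18]=0 (border '')
j=19 s[j]='g': π[19]=0 (border '')
j=20 s[j]='c': π[20]=0 (border '')
j=21 s[j]='c': π[21]=0 (border '')
j=22 s[j]='d': π[22]=0 (border '')
j=23 s[j]='a': π[23]=1 (border 'a')
j=24 s[j]='b': k: 1→0; π[24]=0 (border '')
j=25 s[j]='d': π[25]=0 (border '')
j=26 s[j]='e': π[26]=0 (border '')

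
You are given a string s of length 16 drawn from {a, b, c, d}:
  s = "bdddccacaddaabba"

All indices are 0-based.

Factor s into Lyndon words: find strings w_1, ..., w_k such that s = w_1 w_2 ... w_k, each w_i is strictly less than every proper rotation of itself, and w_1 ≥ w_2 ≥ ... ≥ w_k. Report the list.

emit factor 1: 'bdddcc' (i=0, period=6)
emit factor 2: 'acadd' (i=6, period=5)
emit factor 3: 'aabb' (i=11, period=4)
emit factor 4: 'a' (i=15, period=1)

["bdddcc", "acadd", "aabb", "a"]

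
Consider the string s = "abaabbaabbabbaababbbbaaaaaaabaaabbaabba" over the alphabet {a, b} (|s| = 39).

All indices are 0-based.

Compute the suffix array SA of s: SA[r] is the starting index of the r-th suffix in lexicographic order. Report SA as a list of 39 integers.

sorted suffixes:
  #0 SA[0]=38  'a'
  #1 SA[1]=21  'aaaaaaabaaabbaabba'
  #2 SA[2]=22  'aaaaaabaaabbaabba'
  #3 SA[3]=23  'aaaaabaaabbaabba'
  #4 SA[4]=24  'aaaabaaabbaabba'
  #5 SA[5]=25  'aaabaaabbaabba'
  #6 SA[6]=29  'aaabbaabba'
  #7 SA[7]=26  'aabaaabbaabba'
  #8 SA[8]=13  'aababbbbaaaaaaabaaabbaabba'
  #9 SA[9]=34  'aabba'
  #10 SA[10]=30  'aabbaabba'
  #11 SA[11]=2  'aabbaabbabbaababbbbaaaaaaabaaabbaabba'
  #12 SA[12]=6  'aabbabbaababbbbaaaaaaabaaabbaabba'
  #13 SA[13]=27  'abaaabbaabba'
  #14 SA[14]=0  'abaabbaabbabbaababbbbaaaaaaabaaabbaabba'
  #15 SA[15]=14  'ababbbbaaaaaaabaaabbaabba'
  #16 SA[16]=35  'abba'
  #17 SA[17]=10  'abbaababbbbaaaaaaabaaabbaabba'
  #18 SA[18]=31  'abbaabba'
  #19 SA[19]=3  'abbaabbabbaababbbbaaaaaaabaaabbaabba'
  #20 SA[20]=7  'abbabbaababbbbaaaaaaabaaabbaabba'
  #21 SA[21]=16  'abbbbaaaaaaabaaabbaabba'
  #22 SA[22]=37  'ba'
  #23 SA[23]=20  'baaaaaaabaaabbaabba'
  #24 SA[24]=28  'baaabbaabba'
  #25 SA[25]=12  'baababbbbaaaaaaabaaabbaabba'
  #26 SA[26]=33  'baabba'
  #27 SA[27]=1  'baabbaabbabbaababbbbaaaaaaabaaabbaabba'
  #28 SA[28]=5  'baabbabbaababbbbaaaaaaabaaabbaabba'
  #29 SA[29]=9  'babbaababbbbaaaaaaabaaabbaabba'
  #30 SA[30]=15  'babbbbaaaaaaabaaabbaabba'
  #31 SA[31]=36  'bba'
  #32 SA[32]=19  'bbaaaaaaabaaabbaabba'
  #33 SA[33]=11  'bbaababbbbaaaaaaabaaabbaabba'
  #34 SA[34]=32  'bbaabba'
  #35 SA[35]=4  'bbaabbabbaababbbbaaaaaaabaaabbaabba'
  #36 SA[36]=8  'bbabbaababbbbaaaaaaabaaabbaabba'
  #37 SA[37]=18  'bbbaaaaaaabaaabbaabba'
  #38 SA[38]=17  'bbbbaaaaaaabaaabbaabba'

[38, 21, 22, 23, 24, 25, 29, 26, 13, 34, 30, 2, 6, 27, 0, 14, 35, 10, 31, 3, 7, 16, 37, 20, 28, 12, 33, 1, 5, 9, 15, 36, 19, 11, 32, 4, 8, 18, 17]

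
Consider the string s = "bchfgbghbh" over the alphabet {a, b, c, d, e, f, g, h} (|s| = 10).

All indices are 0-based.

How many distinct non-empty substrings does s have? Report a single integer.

50

rank→(start, suffix):
  0 → (0, 'bchfgbghbh')
  1 → (5, 'bghbh')
  2 → (8, 'bh')
  3 → (1, 'chfgbghbh')
  4 → (3, 'fgbghbh')
  5 → (4, 'gbghbh')
  6 → (6, 'ghbh')
  7 → (9, 'h')
  8 → (7, 'hbh')
  9 → (2, 'hfgbghbh')

SA = [0, 5, 8, 1, 3, 4, 6, 9, 7, 2]
i: (SA[i-1],SA[i]) lcp shared
  1: (0,5) 1 'b'
  2: (5,8) 1 'b'
  3: (8,1) 0 ''
  4: (1,3) 0 ''
  5: (3,4) 0 ''
  6: (4,6) 1 'g'
  7: (6,9) 0 ''
  8: (9,7) 1 'h'
  9: (7,2) 1 'h'

n(n+1)/2 = 10·11/2 = 55
Σ LCP = 0 + 1 + 1 + 0 + 0 + 0 + 1 + 0 + 1 + 1 = 5
distinct = 55 − 5 = 50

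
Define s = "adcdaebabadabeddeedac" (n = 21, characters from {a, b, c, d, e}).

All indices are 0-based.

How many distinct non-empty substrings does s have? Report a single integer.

rank | idx | suffix
   0 |   7 | abadabeddeedac
   1 |  11 | abeddeedac
   2 |  19 | ac
   3 |   9 | adabeddeedac
   4 |   0 | adcdaebabadabeddeedac
   5 |   4 | aebabadabeddeedac
   6 |   6 | babadabeddeedac
   7 |   8 | badabeddeedac
   8 |  12 | beddeedac
   9 |  20 | c
  10 |   2 | cdaebabadabeddeedac
  11 |  10 | dabeddeedac
  12 |  18 | dac
  13 |   3 | daebabadabeddeedac
  14 |   1 | dcdaebabadabeddeedac
  15 |  14 | ddeedac
  16 |  15 | deedac
  17 |   5 | ebabadabeddeedac
  18 |  17 | edac
  19 |  13 | eddeedac
  20 |  16 | eedac

SA = [7, 11, 19, 9, 0, 4, 6, 8, 12, 20, 2, 10, 18, 3, 1, 14, 15, 5, 17, 13, 16]
i: (SA[i-1],SA[i]) lcp shared
  1: (7,11) 2 'ab'
  2: (11,19) 1 'a'
  3: (19,9) 1 'a'
  4: (9,0) 2 'ad'
  5: (0,4) 1 'a'
  6: (4,6) 0 ''
  7: (6,8) 2 'ba'
  8: (8,12) 1 'b'
  9: (12,20) 0 ''
  10: (20,2) 1 'c'
  11: (2,10) 0 ''
  12: (10,18) 2 'da'
  13: (18,3) 2 'da'
  14: (3,1) 1 'd'
  15: (1,14) 1 'd'
  16: (14,15) 1 'd'
  17: (15,5) 0 ''
  18: (5,17) 1 'e'
  19: (17,13) 2 'ed'
  20: (13,16) 1 'e'

n(n+1)/2 = 21·22/2 = 231
Σ LCP = 0 + 2 + 1 + 1 + 2 + 1 + 0 + 2 + 1 + 0 + 1 + 0 + 2 + 2 + 1 + 1 + 1 + 0 + 1 + 2 + 1 = 22
distinct = 231 − 22 = 209

209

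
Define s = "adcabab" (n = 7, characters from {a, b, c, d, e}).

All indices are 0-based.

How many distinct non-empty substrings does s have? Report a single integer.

rank→(start, suffix):
  0 → (5, 'ab')
  1 → (3, 'abab')
  2 → (0, 'adcabab')
  3 → (6, 'b')
  4 → (4, 'bab')
  5 → (2, 'cabab')
  6 → (1, 'dcabab')

SA = [5, 3, 0, 6, 4, 2, 1]
i: (SA[i-1],SA[i]) lcp shared
  1: (5,3) 2 'ab'
  2: (3,0) 1 'a'
  3: (0,6) 0 ''
  4: (6,4) 1 'b'
  5: (4,2) 0 ''
  6: (2,1) 0 ''

n(n+1)/2 = 7·8/2 = 28
Σ LCP = 0 + 2 + 1 + 0 + 1 + 0 + 0 = 4
distinct = 28 − 4 = 24

24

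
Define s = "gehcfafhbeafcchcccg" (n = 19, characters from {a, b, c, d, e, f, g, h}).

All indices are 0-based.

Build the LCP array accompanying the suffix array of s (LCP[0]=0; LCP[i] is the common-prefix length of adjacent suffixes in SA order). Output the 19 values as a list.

rank | idx | suffix
   0 |  10 | afcchcccg
   1 |   5 | afhbeafcchcccg
   2 |   8 | beafcchcccg
   3 |  15 | cccg
   4 |  16 | ccg
   5 |  12 | cchcccg
   6 |   3 | cfafhbeafcchcccg
   7 |  17 | cg
   8 |  13 | chcccg
   9 |   9 | eafcchcccg
  10 |   1 | ehcfafhbeafcchcccg
  11 |   4 | fafhbeafcchcccg
  12 |  11 | fcchcccg
  13 |   6 | fhbeafcchcccg
  14 |  18 | g
  15 |   0 | gehcfafhbeafcchcccg
  16 |   7 | hbeafcchcccg
  17 |  14 | hcccg
  18 |   2 | hcfafhbeafcchcccg

SA = [10, 5, 8, 15, 16, 12, 3, 17, 13, 9, 1, 4, 11, 6, 18, 0, 7, 14, 2]
[i] adj suffixes → lcp
  [1] 10/5 → 2 ('af')
  [2] 5/8 → 0 ('')
  [3] 8/15 → 0 ('')
  [4] 15/16 → 2 ('cc')
  [5] 16/12 → 2 ('cc')
  [6] 12/3 → 1 ('c')
  [7] 3/17 → 1 ('c')
  [8] 17/13 → 1 ('c')
  [9] 13/9 → 0 ('')
  [10] 9/1 → 1 ('e')
  [11] 1/4 → 0 ('')
  [12] 4/11 → 1 ('f')
  [13] 11/6 → 1 ('f')
  [14] 6/18 → 0 ('')
  [15] 18/0 → 1 ('g')
  [16] 0/7 → 0 ('')
  [17] 7/14 → 1 ('h')
  [18] 14/2 → 2 ('hc')

[0, 2, 0, 0, 2, 2, 1, 1, 1, 0, 1, 0, 1, 1, 0, 1, 0, 1, 2]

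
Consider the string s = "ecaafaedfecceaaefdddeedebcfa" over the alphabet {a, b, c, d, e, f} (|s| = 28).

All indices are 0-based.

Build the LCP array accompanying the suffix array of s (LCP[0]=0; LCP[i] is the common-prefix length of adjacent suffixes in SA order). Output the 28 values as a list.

rank | idx | suffix
   0 |  27 | a
   1 |  13 | aaefdddeedebcfa
   2 |   2 | aafaedfecceaaefdddeedebcfa
   3 |   5 | aedfecceaaefdddeedebcfa
   4 |  14 | aefdddeedebcfa
   5 |   3 | afaedfecceaaefdddeedebcfa
   6 |  24 | bcfa
   7 |   1 | caafaedfecceaaefdddeedebcfa
   8 |  10 | cceaaefdddeedebcfa
   9 |  11 | ceaaefdddeedebcfa
  10 |  25 | cfa
  11 |  17 | dddeedebcfa
  12 |  18 | ddeedebcfa
  13 |  22 | debcfa
  14 |  19 | deedebcfa
  15 |   7 | dfecceaaefdddeedebcfa
  16 |  12 | eaaefdddeedebcfa
  17 |  23 | ebcfa
  18 |   0 | ecaafaedfecceaaefdddeedebcfa
  19 |   9 | ecceaaefdddeedebcfa
  20 |  21 | edebcfa
  21 |   6 | edfecceaaefdddeedebcfa
  22 |  20 | eedebcfa
  23 |  15 | efdddeedebcfa
  24 |  26 | fa
  25 |   4 | faedfecceaaefdddeedebcfa
  26 |  16 | fdddeedebcfa
  27 |   8 | fecceaaefdddeedebcfa

SA = [27, 13, 2, 5, 14, 3, 24, 1, 10, 11, 25, 17, 18, 22, 19, 7, 12, 23, 0, 9, 21, 6, 20, 15, 26, 4, 16, 8]
i: (SA[i-1],SA[i]) lcp shared
  1: (27,13) 1 'a'
  2: (13,2) 2 'aa'
  3: (2,5) 1 'a'
  4: (5,14) 2 'ae'
  5: (14,3) 1 'a'
  6: (3,24) 0 ''
  7: (24,1) 0 ''
  8: (1,10) 1 'c'
  9: (10,11) 1 'c'
  10: (11,25) 1 'c'
  11: (25,17) 0 ''
  12: (17,18) 2 'dd'
  13: (18,22) 1 'd'
  14: (22,19) 2 'de'
  15: (19,7) 1 'd'
  16: (7,12) 0 ''
  17: (12,23) 1 'e'
  18: (23,0) 1 'e'
  19: (0,9) 2 'ec'
  20: (9,21) 1 'e'
  21: (21,6) 2 'ed'
  22: (6,20) 1 'e'
  23: (20,15) 1 'e'
  24: (15,26) 0 ''
  25: (26,4) 2 'fa'
  26: (4,16) 1 'f'
  27: (16,8) 1 'f'

[0, 1, 2, 1, 2, 1, 0, 0, 1, 1, 1, 0, 2, 1, 2, 1, 0, 1, 1, 2, 1, 2, 1, 1, 0, 2, 1, 1]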